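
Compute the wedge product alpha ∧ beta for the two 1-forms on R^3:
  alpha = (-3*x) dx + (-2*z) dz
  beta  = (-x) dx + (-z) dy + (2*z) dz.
alpha ∧ beta = (3*x*z) dx ∧ dy + (-8*x*z) dx ∧ dz + (-2*z^2) dy ∧ dz

Distribute the wedge, using dx_i ∧ dx_j = -dx_j ∧ dx_i and dx_i ∧ dx_i = 0. For each pair (i, j) with i < j, the coefficient of dx_i ∧ dx_j in alpha ∧ beta is (alpha_i * beta_j - alpha_j * beta_i). Collecting: alpha ∧ beta = (3*x*z) dx ∧ dy + (-8*x*z) dx ∧ dz + (-2*z^2) dy ∧ dz.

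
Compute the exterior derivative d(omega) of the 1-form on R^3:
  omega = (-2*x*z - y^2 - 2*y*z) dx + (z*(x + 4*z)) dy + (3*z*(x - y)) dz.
d(omega) = (2*y + 3*z) dx ∧ dy + (2*x + 2*y + 3*z) dx ∧ dz + (-x - 11*z) dy ∧ dz

For a 1-form omega = sum_i f_i dx_i, the exterior derivative is
  d(omega) = sum_{i < j} (∂f_j/∂x_i - ∂f_i/∂x_j) dx_i ∧ dx_j.
  coefficient of dx ∧ dy: ∂f_2/∂x - ∂f_1/∂y = ∂(z*(x + 4*z))/∂x - ∂(-2*x*z - y^2 - 2*y*z)/∂y = 2*y + 3*z
  coefficient of dx ∧ dz: ∂f_3/∂x - ∂f_1/∂z = ∂(3*z*(x - y))/∂x - ∂(-2*x*z - y^2 - 2*y*z)/∂z = 2*x + 2*y + 3*z
  coefficient of dy ∧ dz: ∂f_3/∂y - ∂f_2/∂z = ∂(3*z*(x - y))/∂y - ∂(z*(x + 4*z))/∂z = -x - 11*z
Assembling: d(omega) = (2*y + 3*z) dx ∧ dy + (2*x + 2*y + 3*z) dx ∧ dz + (-x - 11*z) dy ∧ dz.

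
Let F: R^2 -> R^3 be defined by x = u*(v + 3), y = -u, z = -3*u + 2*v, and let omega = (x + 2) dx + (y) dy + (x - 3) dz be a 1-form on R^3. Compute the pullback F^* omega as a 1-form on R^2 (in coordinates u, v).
F^* omega = (u*v^2 + 3*u*v + u + 2*v + 15) du + (u^2*v + 3*u^2 + 2*u*v + 8*u - 6) dv

Using F^*(f dg) = (f ∘ F) d(g ∘ F), substitute each coordinate x_i by F_i(u, v) in f_i, and replace dx_i by d F_i = (∂F_i/∂u) du + (∂F_i/∂v) dv.
  For the x component: f_1(F) = u*v + 3*u + 2; d F_1 = (v + 3) du + (u) dv
  For the y component: f_2(F) = -u; d F_2 = (-1) du + (0) dv
  For the z component: f_3(F) = u*v + 3*u - 3; d F_3 = (-3) du + (2) dv
Combining and collecting du, dv coefficients:
  coeff of du: u*v^2 + 3*u*v + u + 2*v + 15
  coeff of dv: u^2*v + 3*u^2 + 2*u*v + 8*u - 6
F^* omega = (u*v^2 + 3*u*v + u + 2*v + 15) du + (u^2*v + 3*u^2 + 2*u*v + 8*u - 6) dv.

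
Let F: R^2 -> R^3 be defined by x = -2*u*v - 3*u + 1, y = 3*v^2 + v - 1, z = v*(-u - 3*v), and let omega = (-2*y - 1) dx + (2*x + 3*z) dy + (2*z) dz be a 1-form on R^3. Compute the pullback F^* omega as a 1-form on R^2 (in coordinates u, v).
F^* omega = (2*u*v^2 + 18*v^3 + 22*v^2 + 4*v - 3) du + (2*u^2*v - 12*u*v^2 - 39*u*v - 8*u - 18*v^3 - 9*v^2 + 12*v + 2) dv

Using F^*(f dg) = (f ∘ F) d(g ∘ F), substitute each coordinate x_i by F_i(u, v) in f_i, and replace dx_i by d F_i = (∂F_i/∂u) du + (∂F_i/∂v) dv.
  For the x component: f_1(F) = -6*v^2 - 2*v + 1; d F_1 = (-2*v - 3) du + (-2*u) dv
  For the y component: f_2(F) = -7*u*v - 6*u - 9*v^2 + 2; d F_2 = (0) du + (6*v + 1) dv
  For the z component: f_3(F) = 2*v*(-u - 3*v); d F_3 = (-v) du + (-u - 6*v) dv
Combining and collecting du, dv coefficients:
  coeff of du: 2*u*v^2 + 18*v^3 + 22*v^2 + 4*v - 3
  coeff of dv: 2*u^2*v - 12*u*v^2 - 39*u*v - 8*u - 18*v^3 - 9*v^2 + 12*v + 2
F^* omega = (2*u*v^2 + 18*v^3 + 22*v^2 + 4*v - 3) du + (2*u^2*v - 12*u*v^2 - 39*u*v - 8*u - 18*v^3 - 9*v^2 + 12*v + 2) dv.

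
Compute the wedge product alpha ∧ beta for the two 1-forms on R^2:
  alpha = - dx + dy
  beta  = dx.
alpha ∧ beta = (-1) dx ∧ dy

Distribute the wedge, using dx_i ∧ dx_j = -dx_j ∧ dx_i and dx_i ∧ dx_i = 0. For each pair (i, j) with i < j, the coefficient of dx_i ∧ dx_j in alpha ∧ beta is (alpha_i * beta_j - alpha_j * beta_i). Collecting: alpha ∧ beta = (-1) dx ∧ dy.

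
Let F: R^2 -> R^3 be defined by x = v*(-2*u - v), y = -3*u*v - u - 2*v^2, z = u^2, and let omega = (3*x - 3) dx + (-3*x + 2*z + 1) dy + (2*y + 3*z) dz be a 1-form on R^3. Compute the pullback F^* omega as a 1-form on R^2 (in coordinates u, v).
F^* omega = (6*u^3 - 18*u^2*v - 6*u^2 - 14*u*v^2 - 6*u*v - 3*v^3 - 3*v^2 + 3*v - 1) du + (-6*u^3 - 14*u^2*v - 15*u*v^2 + 3*u - 6*v^3 + 2*v) dv

Using F^*(f dg) = (f ∘ F) d(g ∘ F), substitute each coordinate x_i by F_i(u, v) in f_i, and replace dx_i by d F_i = (∂F_i/∂u) du + (∂F_i/∂v) dv.
  For the x component: f_1(F) = -6*u*v - 3*v^2 - 3; d F_1 = (-2*v) du + (-2*u - 2*v) dv
  For the y component: f_2(F) = 2*u^2 + 6*u*v + 3*v^2 + 1; d F_2 = (-3*v - 1) du + (-3*u - 4*v) dv
  For the z component: f_3(F) = 3*u^2 - 6*u*v - 2*u - 4*v^2; d F_3 = (2*u) du + (0) dv
Combining and collecting du, dv coefficients:
  coeff of du: 6*u^3 - 18*u^2*v - 6*u^2 - 14*u*v^2 - 6*u*v - 3*v^3 - 3*v^2 + 3*v - 1
  coeff of dv: -6*u^3 - 14*u^2*v - 15*u*v^2 + 3*u - 6*v^3 + 2*v
F^* omega = (6*u^3 - 18*u^2*v - 6*u^2 - 14*u*v^2 - 6*u*v - 3*v^3 - 3*v^2 + 3*v - 1) du + (-6*u^3 - 14*u^2*v - 15*u*v^2 + 3*u - 6*v^3 + 2*v) dv.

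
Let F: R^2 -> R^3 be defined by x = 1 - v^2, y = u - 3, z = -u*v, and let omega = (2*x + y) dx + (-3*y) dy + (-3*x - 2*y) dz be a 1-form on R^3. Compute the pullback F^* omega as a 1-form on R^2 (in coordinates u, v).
F^* omega = (2*u*v - 3*u - 3*v^3 - 3*v + 9) du + (2*u^2 - 3*u*v^2 - 2*u*v - 3*u + 4*v^3 + 2*v) dv

Using F^*(f dg) = (f ∘ F) d(g ∘ F), substitute each coordinate x_i by F_i(u, v) in f_i, and replace dx_i by d F_i = (∂F_i/∂u) du + (∂F_i/∂v) dv.
  For the x component: f_1(F) = u - 2*v^2 - 1; d F_1 = (0) du + (-2*v) dv
  For the y component: f_2(F) = 9 - 3*u; d F_2 = (1) du + (0) dv
  For the z component: f_3(F) = -2*u + 3*v^2 + 3; d F_3 = (-v) du + (-u) dv
Combining and collecting du, dv coefficients:
  coeff of du: 2*u*v - 3*u - 3*v^3 - 3*v + 9
  coeff of dv: 2*u^2 - 3*u*v^2 - 2*u*v - 3*u + 4*v^3 + 2*v
F^* omega = (2*u*v - 3*u - 3*v^3 - 3*v + 9) du + (2*u^2 - 3*u*v^2 - 2*u*v - 3*u + 4*v^3 + 2*v) dv.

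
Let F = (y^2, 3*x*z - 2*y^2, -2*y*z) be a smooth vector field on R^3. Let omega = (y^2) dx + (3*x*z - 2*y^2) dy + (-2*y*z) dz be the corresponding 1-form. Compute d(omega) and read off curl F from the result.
d(omega) = (-3*x - 2*z) dy ∧ dz + (0) dz ∧ dx + (-2*y + 3*z) dx ∧ dy; curl F = (-3*x - 2*z, 0, -2*y + 3*z)

d omega = sum_{i<j} (∂f_j/∂x_i - ∂f_i/∂x_j) dx_i ∧ dx_j. Under the identification (dy ∧ dz, dz ∧ dx, dx ∧ dy) ↔ (e_x, e_y, e_z), the coefficients are exactly the components of curl F. Compute:
  ∂R/∂y - ∂Q/∂z = (-2*z) - (3*x) = -3*x - 2*z
  ∂P/∂z - ∂R/∂x = (0) - (0) = 0
  ∂Q/∂x - ∂P/∂y = (3*z) - (2*y) = -2*y + 3*z.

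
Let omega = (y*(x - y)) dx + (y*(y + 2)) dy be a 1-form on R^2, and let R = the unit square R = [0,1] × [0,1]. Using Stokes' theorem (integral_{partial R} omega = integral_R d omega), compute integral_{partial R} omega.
integral_(partial R) omega = 1/2

Stokes: integral_partial_R omega = integral_R d omega with d omega = (∂Q/∂x - ∂P/∂y) dx ∧ dy.
  ∂Q/∂x = 0
  ∂P/∂y = x - 2*y
  integrand = ∂Q/∂x - ∂P/∂y = -x + 2*y.
Integrating over R: integral_0^1 integral_0^1 (-x + 2*y) dx dy = 1/2.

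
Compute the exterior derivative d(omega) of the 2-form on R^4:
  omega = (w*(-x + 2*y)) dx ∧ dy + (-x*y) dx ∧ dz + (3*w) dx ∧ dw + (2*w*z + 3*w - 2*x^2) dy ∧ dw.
d(omega) = (-5*x + 2*y) dx ∧ dy ∧ dw + (x) dx ∧ dy ∧ dz + (-2*w) dy ∧ dz ∧ dw

For a 2-form omega = sum_{i<j} g_{ij} dx_i ∧ dx_j, the exterior derivative is
  d(omega) = sum_{i<j} d(g_{ij}) ∧ dx_i ∧ dx_j = sum_{i<j, k} (∂g_{ij}/∂x_k) dx_k ∧ dx_i ∧ dx_j.
Expand each term, using dx_k ∧ dx_i ∧ dx_j = sgn(permutation) dx_{(a)} ∧ dx_{(b)} ∧ dx_{(c)} with (a < b < c) sorted:
  d(w*(-x + 2*y)) includes (∂/∂w)(w*(-x + 2*y)) dw = (-x + 2*y) dw, which multiplied by dx ∧ dy gives (-x + 2*y) dx ∧ dy ∧ dw
  d(-x*y) includes (∂/∂y)(-x*y) dy = (-x) dy, which multiplied by dx ∧ dz gives (x) dx ∧ dy ∧ dz
  d(2*w*z + 3*w - 2*x^2) includes (∂/∂x)(2*w*z + 3*w - 2*x^2) dx = (-4*x) dx, which multiplied by dy ∧ dw gives (-4*x) dx ∧ dy ∧ dw
  d(2*w*z + 3*w - 2*x^2) includes (∂/∂z)(2*w*z + 3*w - 2*x^2) dz = (2*w) dz, which multiplied by dy ∧ dw gives (-2*w) dy ∧ dz ∧ dw
Collecting like 3-forms: d(omega) = (-5*x + 2*y) dx ∧ dy ∧ dw + (x) dx ∧ dy ∧ dz + (-2*w) dy ∧ dz ∧ dw.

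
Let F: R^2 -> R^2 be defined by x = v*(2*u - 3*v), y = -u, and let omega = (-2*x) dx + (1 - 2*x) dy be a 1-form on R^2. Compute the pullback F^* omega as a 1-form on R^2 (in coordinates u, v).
F^* omega = (-8*u*v^2 + 4*u*v + 12*v^3 - 6*v^2 - 1) du + (4*v*(-2*u^2 + 9*u*v - 9*v^2)) dv

Using F^*(f dg) = (f ∘ F) d(g ∘ F), substitute each coordinate x_i by F_i(u, v) in f_i, and replace dx_i by d F_i = (∂F_i/∂u) du + (∂F_i/∂v) dv.
  For the x component: f_1(F) = 2*v*(-2*u + 3*v); d F_1 = (2*v) du + (2*u - 6*v) dv
  For the y component: f_2(F) = -4*u*v + 6*v^2 + 1; d F_2 = (-1) du + (0) dv
Combining and collecting du, dv coefficients:
  coeff of du: -8*u*v^2 + 4*u*v + 12*v^3 - 6*v^2 - 1
  coeff of dv: 4*v*(-2*u^2 + 9*u*v - 9*v^2)
F^* omega = (-8*u*v^2 + 4*u*v + 12*v^3 - 6*v^2 - 1) du + (4*v*(-2*u^2 + 9*u*v - 9*v^2)) dv.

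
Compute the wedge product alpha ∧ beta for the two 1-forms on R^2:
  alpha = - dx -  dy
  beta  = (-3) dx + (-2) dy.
alpha ∧ beta = (-1) dx ∧ dy

Distribute the wedge, using dx_i ∧ dx_j = -dx_j ∧ dx_i and dx_i ∧ dx_i = 0. For each pair (i, j) with i < j, the coefficient of dx_i ∧ dx_j in alpha ∧ beta is (alpha_i * beta_j - alpha_j * beta_i). Collecting: alpha ∧ beta = (-1) dx ∧ dy.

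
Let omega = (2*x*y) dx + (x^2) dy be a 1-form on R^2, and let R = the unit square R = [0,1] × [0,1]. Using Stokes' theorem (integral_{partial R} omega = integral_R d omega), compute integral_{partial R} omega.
integral_(partial R) omega = 0

Stokes: integral_partial_R omega = integral_R d omega with d omega = (∂Q/∂x - ∂P/∂y) dx ∧ dy.
  ∂Q/∂x = 2*x
  ∂P/∂y = 2*x
  integrand = ∂Q/∂x - ∂P/∂y = 0.
Integrating over R: integral_0^1 integral_0^1 (0) dx dy = 0.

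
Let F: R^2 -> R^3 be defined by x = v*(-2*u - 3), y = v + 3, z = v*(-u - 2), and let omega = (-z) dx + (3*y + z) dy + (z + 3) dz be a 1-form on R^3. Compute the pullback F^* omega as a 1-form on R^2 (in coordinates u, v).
F^* omega = (v*(-u*v - 2*v - 3)) du + (-u^2*v - 4*u*v - 3*u - v + 3) dv

Using F^*(f dg) = (f ∘ F) d(g ∘ F), substitute each coordinate x_i by F_i(u, v) in f_i, and replace dx_i by d F_i = (∂F_i/∂u) du + (∂F_i/∂v) dv.
  For the x component: f_1(F) = v*(u + 2); d F_1 = (-2*v) du + (-2*u - 3) dv
  For the y component: f_2(F) = -u*v + v + 9; d F_2 = (0) du + (1) dv
  For the z component: f_3(F) = -u*v - 2*v + 3; d F_3 = (-v) du + (-u - 2) dv
Combining and collecting du, dv coefficients:
  coeff of du: v*(-u*v - 2*v - 3)
  coeff of dv: -u^2*v - 4*u*v - 3*u - v + 3
F^* omega = (v*(-u*v - 2*v - 3)) du + (-u^2*v - 4*u*v - 3*u - v + 3) dv.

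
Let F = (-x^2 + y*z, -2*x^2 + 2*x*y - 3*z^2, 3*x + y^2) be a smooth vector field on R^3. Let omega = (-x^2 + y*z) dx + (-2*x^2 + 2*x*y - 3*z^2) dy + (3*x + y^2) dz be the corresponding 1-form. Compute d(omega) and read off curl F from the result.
d(omega) = (2*y + 6*z) dy ∧ dz + (y - 3) dz ∧ dx + (-4*x + 2*y - z) dx ∧ dy; curl F = (2*y + 6*z, y - 3, -4*x + 2*y - z)

d omega = sum_{i<j} (∂f_j/∂x_i - ∂f_i/∂x_j) dx_i ∧ dx_j. Under the identification (dy ∧ dz, dz ∧ dx, dx ∧ dy) ↔ (e_x, e_y, e_z), the coefficients are exactly the components of curl F. Compute:
  ∂R/∂y - ∂Q/∂z = (2*y) - (-6*z) = 2*y + 6*z
  ∂P/∂z - ∂R/∂x = (y) - (3) = y - 3
  ∂Q/∂x - ∂P/∂y = (-4*x + 2*y) - (z) = -4*x + 2*y - z.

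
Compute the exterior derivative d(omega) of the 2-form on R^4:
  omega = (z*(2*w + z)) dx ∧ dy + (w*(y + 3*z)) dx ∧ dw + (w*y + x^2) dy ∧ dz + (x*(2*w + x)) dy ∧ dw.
d(omega) = (2*w + 2*x + 2*z) dx ∧ dy ∧ dz + (w + 2*x + 2*z) dx ∧ dy ∧ dw + (-3*w) dx ∧ dz ∧ dw + (y) dy ∧ dz ∧ dw

For a 2-form omega = sum_{i<j} g_{ij} dx_i ∧ dx_j, the exterior derivative is
  d(omega) = sum_{i<j} d(g_{ij}) ∧ dx_i ∧ dx_j = sum_{i<j, k} (∂g_{ij}/∂x_k) dx_k ∧ dx_i ∧ dx_j.
Expand each term, using dx_k ∧ dx_i ∧ dx_j = sgn(permutation) dx_{(a)} ∧ dx_{(b)} ∧ dx_{(c)} with (a < b < c) sorted:
  d(z*(2*w + z)) includes (∂/∂z)(z*(2*w + z)) dz = (2*w + 2*z) dz, which multiplied by dx ∧ dy gives (2*w + 2*z) dx ∧ dy ∧ dz
  d(z*(2*w + z)) includes (∂/∂w)(z*(2*w + z)) dw = (2*z) dw, which multiplied by dx ∧ dy gives (2*z) dx ∧ dy ∧ dw
  d(w*(y + 3*z)) includes (∂/∂y)(w*(y + 3*z)) dy = (w) dy, which multiplied by dx ∧ dw gives (-w) dx ∧ dy ∧ dw
  d(w*(y + 3*z)) includes (∂/∂z)(w*(y + 3*z)) dz = (3*w) dz, which multiplied by dx ∧ dw gives (-3*w) dx ∧ dz ∧ dw
  d(w*y + x^2) includes (∂/∂x)(w*y + x^2) dx = (2*x) dx, which multiplied by dy ∧ dz gives (2*x) dx ∧ dy ∧ dz
  d(w*y + x^2) includes (∂/∂w)(w*y + x^2) dw = (y) dw, which multiplied by dy ∧ dz gives (y) dy ∧ dz ∧ dw
  d(x*(2*w + x)) includes (∂/∂x)(x*(2*w + x)) dx = (2*w + 2*x) dx, which multiplied by dy ∧ dw gives (2*w + 2*x) dx ∧ dy ∧ dw
Collecting like 3-forms: d(omega) = (2*w + 2*x + 2*z) dx ∧ dy ∧ dz + (w + 2*x + 2*z) dx ∧ dy ∧ dw + (-3*w) dx ∧ dz ∧ dw + (y) dy ∧ dz ∧ dw.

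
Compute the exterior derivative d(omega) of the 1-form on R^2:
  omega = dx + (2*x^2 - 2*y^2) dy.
d(omega) = (4*x) dx ∧ dy

For a 1-form omega = sum_i f_i dx_i, the exterior derivative is
  d(omega) = sum_{i < j} (∂f_j/∂x_i - ∂f_i/∂x_j) dx_i ∧ dx_j.
  coefficient of dx ∧ dy: ∂f_2/∂x - ∂f_1/∂y = ∂(2*x^2 - 2*y^2)/∂x - ∂(1)/∂y = 4*x
Assembling: d(omega) = (4*x) dx ∧ dy.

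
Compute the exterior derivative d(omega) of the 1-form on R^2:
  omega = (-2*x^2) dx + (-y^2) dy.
d(omega) = 0

For a 1-form omega = sum_i f_i dx_i, the exterior derivative is
  d(omega) = sum_{i < j} (∂f_j/∂x_i - ∂f_i/∂x_j) dx_i ∧ dx_j.

Assembling: d(omega) = 0.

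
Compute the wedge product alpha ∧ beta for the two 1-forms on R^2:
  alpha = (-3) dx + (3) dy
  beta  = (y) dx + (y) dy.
alpha ∧ beta = (-6*y) dx ∧ dy

Distribute the wedge, using dx_i ∧ dx_j = -dx_j ∧ dx_i and dx_i ∧ dx_i = 0. For each pair (i, j) with i < j, the coefficient of dx_i ∧ dx_j in alpha ∧ beta is (alpha_i * beta_j - alpha_j * beta_i). Collecting: alpha ∧ beta = (-6*y) dx ∧ dy.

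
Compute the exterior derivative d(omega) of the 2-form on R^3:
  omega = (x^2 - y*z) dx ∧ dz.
d(omega) = (z) dx ∧ dy ∧ dz

For a 2-form omega = sum_{i<j} g_{ij} dx_i ∧ dx_j, the exterior derivative is
  d(omega) = sum_{i<j} d(g_{ij}) ∧ dx_i ∧ dx_j = sum_{i<j, k} (∂g_{ij}/∂x_k) dx_k ∧ dx_i ∧ dx_j.
Expand each term, using dx_k ∧ dx_i ∧ dx_j = sgn(permutation) dx_{(a)} ∧ dx_{(b)} ∧ dx_{(c)} with (a < b < c) sorted:
  d(x^2 - y*z) includes (∂/∂y)(x^2 - y*z) dy = (-z) dy, which multiplied by dx ∧ dz gives (z) dx ∧ dy ∧ dz
Collecting like 3-forms: d(omega) = (z) dx ∧ dy ∧ dz.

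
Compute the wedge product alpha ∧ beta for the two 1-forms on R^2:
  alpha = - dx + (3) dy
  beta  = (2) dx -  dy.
alpha ∧ beta = (-5) dx ∧ dy

Distribute the wedge, using dx_i ∧ dx_j = -dx_j ∧ dx_i and dx_i ∧ dx_i = 0. For each pair (i, j) with i < j, the coefficient of dx_i ∧ dx_j in alpha ∧ beta is (alpha_i * beta_j - alpha_j * beta_i). Collecting: alpha ∧ beta = (-5) dx ∧ dy.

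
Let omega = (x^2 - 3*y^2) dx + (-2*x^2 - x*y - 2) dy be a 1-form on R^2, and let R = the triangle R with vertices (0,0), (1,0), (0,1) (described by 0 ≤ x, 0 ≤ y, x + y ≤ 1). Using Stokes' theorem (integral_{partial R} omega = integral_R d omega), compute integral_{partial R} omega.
integral_(partial R) omega = 1/6

Stokes: integral_partial_R omega = integral_R d omega with d omega = (∂Q/∂x - ∂P/∂y) dx ∧ dy.
  ∂Q/∂x = -4*x - y
  ∂P/∂y = -6*y
  integrand = ∂Q/∂x - ∂P/∂y = -4*x + 5*y.
Integrating over R: integral_0^1 integral_0^{1-x} (-4*x + 5*y) dy dx = 1/6.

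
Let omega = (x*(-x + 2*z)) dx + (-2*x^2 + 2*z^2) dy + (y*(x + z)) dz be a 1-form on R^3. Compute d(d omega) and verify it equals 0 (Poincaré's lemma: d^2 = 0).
d(d omega) = 0

Step 1: d omega = sum_{i<j} (∂f_j/∂x_i - ∂f_i/∂x_j) dx_i ∧ dx_j:
  coeff of dx ∧ dy: -4*x
  coeff of dx ∧ dz: -2*x + y
  coeff of dy ∧ dz: x - 3*z
Step 2: Apply d again to each 2-form coefficient. The only possible 3-form in R^3 is dx ∧ dy ∧ dz, with coefficient
  ∂(coeff of dy∧dz)/∂x - ∂(coeff of dx∧dz)/∂y + ∂(coeff of dx∧dy)/∂z
  = ∂/∂x (x - 3*z) - ∂/∂y (-2*x + y) + ∂/∂z (-4*x).
Each of these terms simplifies to sums of mixed partials that cancel in pairs. The result is 0 (by equality of mixed partials for smooth functions — Schwarz / Clairaut).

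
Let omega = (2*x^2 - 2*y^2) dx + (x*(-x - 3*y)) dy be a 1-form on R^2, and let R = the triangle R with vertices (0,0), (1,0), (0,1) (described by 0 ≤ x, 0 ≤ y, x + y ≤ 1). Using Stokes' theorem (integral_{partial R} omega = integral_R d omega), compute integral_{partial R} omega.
integral_(partial R) omega = -1/6

Stokes: integral_partial_R omega = integral_R d omega with d omega = (∂Q/∂x - ∂P/∂y) dx ∧ dy.
  ∂Q/∂x = -2*x - 3*y
  ∂P/∂y = -4*y
  integrand = ∂Q/∂x - ∂P/∂y = -2*x + y.
Integrating over R: integral_0^1 integral_0^{1-x} (-2*x + y) dy dx = -1/6.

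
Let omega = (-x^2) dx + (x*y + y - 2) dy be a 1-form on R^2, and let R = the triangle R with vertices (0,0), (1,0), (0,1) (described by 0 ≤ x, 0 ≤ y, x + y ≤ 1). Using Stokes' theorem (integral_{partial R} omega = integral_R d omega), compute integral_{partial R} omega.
integral_(partial R) omega = 1/6

Stokes: integral_partial_R omega = integral_R d omega with d omega = (∂Q/∂x - ∂P/∂y) dx ∧ dy.
  ∂Q/∂x = y
  ∂P/∂y = 0
  integrand = ∂Q/∂x - ∂P/∂y = y.
Integrating over R: integral_0^1 integral_0^{1-x} (y) dy dx = 1/6.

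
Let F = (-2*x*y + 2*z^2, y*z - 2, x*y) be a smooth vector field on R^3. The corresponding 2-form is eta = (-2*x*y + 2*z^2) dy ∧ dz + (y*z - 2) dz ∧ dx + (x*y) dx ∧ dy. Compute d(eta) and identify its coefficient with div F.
d(eta) = (-2*y + z) dx ∧ dy ∧ dz; div F = -2*y + z

For a 2-form in R^3 of the form above, applying d gives a 3-form with coefficient ∂P/∂x + ∂Q/∂y + ∂R/∂z:
  ∂P/∂x = -2*y
  ∂Q/∂y = z
  ∂R/∂z = 0
Sum = -2*y + z, which is exactly div F.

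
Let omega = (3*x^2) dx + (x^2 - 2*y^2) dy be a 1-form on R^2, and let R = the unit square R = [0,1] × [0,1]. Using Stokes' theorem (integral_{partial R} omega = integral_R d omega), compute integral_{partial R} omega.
integral_(partial R) omega = 1

Stokes: integral_partial_R omega = integral_R d omega with d omega = (∂Q/∂x - ∂P/∂y) dx ∧ dy.
  ∂Q/∂x = 2*x
  ∂P/∂y = 0
  integrand = ∂Q/∂x - ∂P/∂y = 2*x.
Integrating over R: integral_0^1 integral_0^1 (2*x) dx dy = 1.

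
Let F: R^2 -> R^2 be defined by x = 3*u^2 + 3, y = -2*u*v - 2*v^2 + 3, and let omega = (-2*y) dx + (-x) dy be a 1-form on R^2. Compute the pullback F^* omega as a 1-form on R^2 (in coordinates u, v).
F^* omega = (30*u^2*v + 24*u*v^2 - 36*u + 6*v) du + (6*u^3 + 12*u^2*v + 6*u + 12*v) dv

Using F^*(f dg) = (f ∘ F) d(g ∘ F), substitute each coordinate x_i by F_i(u, v) in f_i, and replace dx_i by d F_i = (∂F_i/∂u) du + (∂F_i/∂v) dv.
  For the x component: f_1(F) = 4*u*v + 4*v^2 - 6; d F_1 = (6*u) du + (0) dv
  For the y component: f_2(F) = -3*u^2 - 3; d F_2 = (-2*v) du + (-2*u - 4*v) dv
Combining and collecting du, dv coefficients:
  coeff of du: 30*u^2*v + 24*u*v^2 - 36*u + 6*v
  coeff of dv: 6*u^3 + 12*u^2*v + 6*u + 12*v
F^* omega = (30*u^2*v + 24*u*v^2 - 36*u + 6*v) du + (6*u^3 + 12*u^2*v + 6*u + 12*v) dv.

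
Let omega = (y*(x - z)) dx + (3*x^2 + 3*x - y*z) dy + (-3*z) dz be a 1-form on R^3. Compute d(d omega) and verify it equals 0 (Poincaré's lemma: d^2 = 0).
d(d omega) = 0

Step 1: d omega = sum_{i<j} (∂f_j/∂x_i - ∂f_i/∂x_j) dx_i ∧ dx_j:
  coeff of dx ∧ dy: 5*x + z + 3
  coeff of dx ∧ dz: y
  coeff of dy ∧ dz: y
Step 2: Apply d again to each 2-form coefficient. The only possible 3-form in R^3 is dx ∧ dy ∧ dz, with coefficient
  ∂(coeff of dy∧dz)/∂x - ∂(coeff of dx∧dz)/∂y + ∂(coeff of dx∧dy)/∂z
  = ∂/∂x (y) - ∂/∂y (y) + ∂/∂z (5*x + z + 3).
Each of these terms simplifies to sums of mixed partials that cancel in pairs. The result is 0 (by equality of mixed partials for smooth functions — Schwarz / Clairaut).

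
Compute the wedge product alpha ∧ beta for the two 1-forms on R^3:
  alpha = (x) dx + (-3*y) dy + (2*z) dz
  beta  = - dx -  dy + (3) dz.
alpha ∧ beta = (-x - 3*y) dx ∧ dy + (3*x + 2*z) dx ∧ dz + (-9*y + 2*z) dy ∧ dz

Distribute the wedge, using dx_i ∧ dx_j = -dx_j ∧ dx_i and dx_i ∧ dx_i = 0. For each pair (i, j) with i < j, the coefficient of dx_i ∧ dx_j in alpha ∧ beta is (alpha_i * beta_j - alpha_j * beta_i). Collecting: alpha ∧ beta = (-x - 3*y) dx ∧ dy + (3*x + 2*z) dx ∧ dz + (-9*y + 2*z) dy ∧ dz.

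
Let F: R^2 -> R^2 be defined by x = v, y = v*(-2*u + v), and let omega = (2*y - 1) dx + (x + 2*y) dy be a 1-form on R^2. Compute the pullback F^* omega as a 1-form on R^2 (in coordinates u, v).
F^* omega = (v^2*(8*u - 4*v - 2)) du + (8*u^2*v - 12*u*v^2 - 6*u*v + 4*v^3 + 4*v^2 - 1) dv

Using F^*(f dg) = (f ∘ F) d(g ∘ F), substitute each coordinate x_i by F_i(u, v) in f_i, and replace dx_i by d F_i = (∂F_i/∂u) du + (∂F_i/∂v) dv.
  For the x component: f_1(F) = -4*u*v + 2*v^2 - 1; d F_1 = (0) du + (1) dv
  For the y component: f_2(F) = v*(-4*u + 2*v + 1); d F_2 = (-2*v) du + (-2*u + 2*v) dv
Combining and collecting du, dv coefficients:
  coeff of du: v^2*(8*u - 4*v - 2)
  coeff of dv: 8*u^2*v - 12*u*v^2 - 6*u*v + 4*v^3 + 4*v^2 - 1
F^* omega = (v^2*(8*u - 4*v - 2)) du + (8*u^2*v - 12*u*v^2 - 6*u*v + 4*v^3 + 4*v^2 - 1) dv.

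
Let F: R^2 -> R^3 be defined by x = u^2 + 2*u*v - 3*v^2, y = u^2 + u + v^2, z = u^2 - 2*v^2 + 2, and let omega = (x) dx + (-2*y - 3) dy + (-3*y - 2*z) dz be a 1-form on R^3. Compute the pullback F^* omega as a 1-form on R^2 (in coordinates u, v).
F^* omega = (-12*u^3 + 6*u^2*v - 12*u^2 - 4*u*v^2 - 16*u - 6*v^3 - 2*v^2 - 3) du + (2*u^3 + 14*u^2*v - 18*u*v^2 + 8*u*v + 10*v^3 + 10*v) dv

Using F^*(f dg) = (f ∘ F) d(g ∘ F), substitute each coordinate x_i by F_i(u, v) in f_i, and replace dx_i by d F_i = (∂F_i/∂u) du + (∂F_i/∂v) dv.
  For the x component: f_1(F) = u^2 + 2*u*v - 3*v^2; d F_1 = (2*u + 2*v) du + (2*u - 6*v) dv
  For the y component: f_2(F) = -2*u^2 - 2*u - 2*v^2 - 3; d F_2 = (2*u + 1) du + (2*v) dv
  For the z component: f_3(F) = -5*u^2 - 3*u + v^2 - 4; d F_3 = (2*u) du + (-4*v) dv
Combining and collecting du, dv coefficients:
  coeff of du: -12*u^3 + 6*u^2*v - 12*u^2 - 4*u*v^2 - 16*u - 6*v^3 - 2*v^2 - 3
  coeff of dv: 2*u^3 + 14*u^2*v - 18*u*v^2 + 8*u*v + 10*v^3 + 10*v
F^* omega = (-12*u^3 + 6*u^2*v - 12*u^2 - 4*u*v^2 - 16*u - 6*v^3 - 2*v^2 - 3) du + (2*u^3 + 14*u^2*v - 18*u*v^2 + 8*u*v + 10*v^3 + 10*v) dv.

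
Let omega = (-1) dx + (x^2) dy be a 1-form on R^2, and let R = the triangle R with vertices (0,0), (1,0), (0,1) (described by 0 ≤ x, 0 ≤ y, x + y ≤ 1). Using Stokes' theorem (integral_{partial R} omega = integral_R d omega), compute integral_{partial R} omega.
integral_(partial R) omega = 1/3

Stokes: integral_partial_R omega = integral_R d omega with d omega = (∂Q/∂x - ∂P/∂y) dx ∧ dy.
  ∂Q/∂x = 2*x
  ∂P/∂y = 0
  integrand = ∂Q/∂x - ∂P/∂y = 2*x.
Integrating over R: integral_0^1 integral_0^{1-x} (2*x) dy dx = 1/3.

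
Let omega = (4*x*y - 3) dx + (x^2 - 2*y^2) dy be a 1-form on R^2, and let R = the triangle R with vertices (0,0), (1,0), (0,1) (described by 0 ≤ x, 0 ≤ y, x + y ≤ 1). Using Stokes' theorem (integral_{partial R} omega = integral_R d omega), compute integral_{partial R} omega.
integral_(partial R) omega = -1/3

Stokes: integral_partial_R omega = integral_R d omega with d omega = (∂Q/∂x - ∂P/∂y) dx ∧ dy.
  ∂Q/∂x = 2*x
  ∂P/∂y = 4*x
  integrand = ∂Q/∂x - ∂P/∂y = -2*x.
Integrating over R: integral_0^1 integral_0^{1-x} (-2*x) dy dx = -1/3.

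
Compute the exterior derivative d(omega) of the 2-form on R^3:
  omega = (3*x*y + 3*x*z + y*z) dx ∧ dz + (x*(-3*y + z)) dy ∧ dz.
d(omega) = (-3*x - 3*y) dx ∧ dy ∧ dz

For a 2-form omega = sum_{i<j} g_{ij} dx_i ∧ dx_j, the exterior derivative is
  d(omega) = sum_{i<j} d(g_{ij}) ∧ dx_i ∧ dx_j = sum_{i<j, k} (∂g_{ij}/∂x_k) dx_k ∧ dx_i ∧ dx_j.
Expand each term, using dx_k ∧ dx_i ∧ dx_j = sgn(permutation) dx_{(a)} ∧ dx_{(b)} ∧ dx_{(c)} with (a < b < c) sorted:
  d(3*x*y + 3*x*z + y*z) includes (∂/∂y)(3*x*y + 3*x*z + y*z) dy = (3*x + z) dy, which multiplied by dx ∧ dz gives (-3*x - z) dx ∧ dy ∧ dz
  d(x*(-3*y + z)) includes (∂/∂x)(x*(-3*y + z)) dx = (-3*y + z) dx, which multiplied by dy ∧ dz gives (-3*y + z) dx ∧ dy ∧ dz
Collecting like 3-forms: d(omega) = (-3*x - 3*y) dx ∧ dy ∧ dz.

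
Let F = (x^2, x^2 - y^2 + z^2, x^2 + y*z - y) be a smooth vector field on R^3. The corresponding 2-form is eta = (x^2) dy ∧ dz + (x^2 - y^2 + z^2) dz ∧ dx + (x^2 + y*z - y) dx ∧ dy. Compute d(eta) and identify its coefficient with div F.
d(eta) = (2*x - y) dx ∧ dy ∧ dz; div F = 2*x - y

For a 2-form in R^3 of the form above, applying d gives a 3-form with coefficient ∂P/∂x + ∂Q/∂y + ∂R/∂z:
  ∂P/∂x = 2*x
  ∂Q/∂y = -2*y
  ∂R/∂z = y
Sum = 2*x - y, which is exactly div F.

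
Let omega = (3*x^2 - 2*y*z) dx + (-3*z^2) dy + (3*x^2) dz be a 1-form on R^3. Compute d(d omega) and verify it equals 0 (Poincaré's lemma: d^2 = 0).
d(d omega) = 0

Step 1: d omega = sum_{i<j} (∂f_j/∂x_i - ∂f_i/∂x_j) dx_i ∧ dx_j:
  coeff of dx ∧ dy: 2*z
  coeff of dx ∧ dz: 6*x + 2*y
  coeff of dy ∧ dz: 6*z
Step 2: Apply d again to each 2-form coefficient. The only possible 3-form in R^3 is dx ∧ dy ∧ dz, with coefficient
  ∂(coeff of dy∧dz)/∂x - ∂(coeff of dx∧dz)/∂y + ∂(coeff of dx∧dy)/∂z
  = ∂/∂x (6*z) - ∂/∂y (6*x + 2*y) + ∂/∂z (2*z).
Each of these terms simplifies to sums of mixed partials that cancel in pairs. The result is 0 (by equality of mixed partials for smooth functions — Schwarz / Clairaut).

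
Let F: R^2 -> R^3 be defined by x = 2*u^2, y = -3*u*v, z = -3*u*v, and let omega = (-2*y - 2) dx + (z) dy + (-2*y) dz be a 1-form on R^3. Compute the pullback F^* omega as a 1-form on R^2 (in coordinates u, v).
F^* omega = (u*(24*u*v - 9*v^2 - 8)) du + (-9*u^2*v) dv

Using F^*(f dg) = (f ∘ F) d(g ∘ F), substitute each coordinate x_i by F_i(u, v) in f_i, and replace dx_i by d F_i = (∂F_i/∂u) du + (∂F_i/∂v) dv.
  For the x component: f_1(F) = 6*u*v - 2; d F_1 = (4*u) du + (0) dv
  For the y component: f_2(F) = -3*u*v; d F_2 = (-3*v) du + (-3*u) dv
  For the z component: f_3(F) = 6*u*v; d F_3 = (-3*v) du + (-3*u) dv
Combining and collecting du, dv coefficients:
  coeff of du: u*(24*u*v - 9*v^2 - 8)
  coeff of dv: -9*u^2*v
F^* omega = (u*(24*u*v - 9*v^2 - 8)) du + (-9*u^2*v) dv.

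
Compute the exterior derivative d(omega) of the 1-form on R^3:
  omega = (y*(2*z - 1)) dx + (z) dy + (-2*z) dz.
d(omega) = (1 - 2*z) dx ∧ dy + (-2*y) dx ∧ dz + (-1) dy ∧ dz

For a 1-form omega = sum_i f_i dx_i, the exterior derivative is
  d(omega) = sum_{i < j} (∂f_j/∂x_i - ∂f_i/∂x_j) dx_i ∧ dx_j.
  coefficient of dx ∧ dy: ∂f_2/∂x - ∂f_1/∂y = ∂(z)/∂x - ∂(y*(2*z - 1))/∂y = 1 - 2*z
  coefficient of dx ∧ dz: ∂f_3/∂x - ∂f_1/∂z = ∂(-2*z)/∂x - ∂(y*(2*z - 1))/∂z = -2*y
  coefficient of dy ∧ dz: ∂f_3/∂y - ∂f_2/∂z = ∂(-2*z)/∂y - ∂(z)/∂z = -1
Assembling: d(omega) = (1 - 2*z) dx ∧ dy + (-2*y) dx ∧ dz + (-1) dy ∧ dz.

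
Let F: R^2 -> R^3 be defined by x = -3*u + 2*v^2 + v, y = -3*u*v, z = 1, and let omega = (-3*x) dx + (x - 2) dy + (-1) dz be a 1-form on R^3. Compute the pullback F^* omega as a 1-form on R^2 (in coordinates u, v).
F^* omega = (9*u*v - 27*u - 6*v^3 + 15*v^2 + 15*v) du + (9*u^2 - 6*u*v^2 + 33*u*v + 15*u - 24*v^3 - 18*v^2 - 3*v) dv

Using F^*(f dg) = (f ∘ F) d(g ∘ F), substitute each coordinate x_i by F_i(u, v) in f_i, and replace dx_i by d F_i = (∂F_i/∂u) du + (∂F_i/∂v) dv.
  For the x component: f_1(F) = 9*u - 6*v^2 - 3*v; d F_1 = (-3) du + (4*v + 1) dv
  For the y component: f_2(F) = -3*u + 2*v^2 + v - 2; d F_2 = (-3*v) du + (-3*u) dv
  For the z component: f_3(F) = -1; d F_3 = (0) du + (0) dv
Combining and collecting du, dv coefficients:
  coeff of du: 9*u*v - 27*u - 6*v^3 + 15*v^2 + 15*v
  coeff of dv: 9*u^2 - 6*u*v^2 + 33*u*v + 15*u - 24*v^3 - 18*v^2 - 3*v
F^* omega = (9*u*v - 27*u - 6*v^3 + 15*v^2 + 15*v) du + (9*u^2 - 6*u*v^2 + 33*u*v + 15*u - 24*v^3 - 18*v^2 - 3*v) dv.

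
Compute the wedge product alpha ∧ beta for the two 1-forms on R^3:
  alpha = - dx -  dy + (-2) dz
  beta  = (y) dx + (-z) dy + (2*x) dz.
alpha ∧ beta = (y + z) dx ∧ dy + (-2*x + 2*y) dx ∧ dz + (-2*x - 2*z) dy ∧ dz

Distribute the wedge, using dx_i ∧ dx_j = -dx_j ∧ dx_i and dx_i ∧ dx_i = 0. For each pair (i, j) with i < j, the coefficient of dx_i ∧ dx_j in alpha ∧ beta is (alpha_i * beta_j - alpha_j * beta_i). Collecting: alpha ∧ beta = (y + z) dx ∧ dy + (-2*x + 2*y) dx ∧ dz + (-2*x - 2*z) dy ∧ dz.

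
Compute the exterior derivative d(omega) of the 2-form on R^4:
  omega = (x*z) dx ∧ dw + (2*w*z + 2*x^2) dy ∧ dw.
d(omega) = (-x) dx ∧ dz ∧ dw + (4*x) dx ∧ dy ∧ dw + (-2*w) dy ∧ dz ∧ dw

For a 2-form omega = sum_{i<j} g_{ij} dx_i ∧ dx_j, the exterior derivative is
  d(omega) = sum_{i<j} d(g_{ij}) ∧ dx_i ∧ dx_j = sum_{i<j, k} (∂g_{ij}/∂x_k) dx_k ∧ dx_i ∧ dx_j.
Expand each term, using dx_k ∧ dx_i ∧ dx_j = sgn(permutation) dx_{(a)} ∧ dx_{(b)} ∧ dx_{(c)} with (a < b < c) sorted:
  d(x*z) includes (∂/∂z)(x*z) dz = (x) dz, which multiplied by dx ∧ dw gives (-x) dx ∧ dz ∧ dw
  d(2*w*z + 2*x^2) includes (∂/∂x)(2*w*z + 2*x^2) dx = (4*x) dx, which multiplied by dy ∧ dw gives (4*x) dx ∧ dy ∧ dw
  d(2*w*z + 2*x^2) includes (∂/∂z)(2*w*z + 2*x^2) dz = (2*w) dz, which multiplied by dy ∧ dw gives (-2*w) dy ∧ dz ∧ dw
Collecting like 3-forms: d(omega) = (-x) dx ∧ dz ∧ dw + (4*x) dx ∧ dy ∧ dw + (-2*w) dy ∧ dz ∧ dw.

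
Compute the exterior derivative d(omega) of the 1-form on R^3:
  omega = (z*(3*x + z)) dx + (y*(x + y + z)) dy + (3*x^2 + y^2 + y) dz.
d(omega) = (y) dx ∧ dy + (3*x - 2*z) dx ∧ dz + (y + 1) dy ∧ dz

For a 1-form omega = sum_i f_i dx_i, the exterior derivative is
  d(omega) = sum_{i < j} (∂f_j/∂x_i - ∂f_i/∂x_j) dx_i ∧ dx_j.
  coefficient of dx ∧ dy: ∂f_2/∂x - ∂f_1/∂y = ∂(y*(x + y + z))/∂x - ∂(z*(3*x + z))/∂y = y
  coefficient of dx ∧ dz: ∂f_3/∂x - ∂f_1/∂z = ∂(3*x^2 + y^2 + y)/∂x - ∂(z*(3*x + z))/∂z = 3*x - 2*z
  coefficient of dy ∧ dz: ∂f_3/∂y - ∂f_2/∂z = ∂(3*x^2 + y^2 + y)/∂y - ∂(y*(x + y + z))/∂z = y + 1
Assembling: d(omega) = (y) dx ∧ dy + (3*x - 2*z) dx ∧ dz + (y + 1) dy ∧ dz.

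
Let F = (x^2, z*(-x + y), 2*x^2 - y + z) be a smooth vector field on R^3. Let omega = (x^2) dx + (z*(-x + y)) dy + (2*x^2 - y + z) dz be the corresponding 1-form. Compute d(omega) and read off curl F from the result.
d(omega) = (x - y - 1) dy ∧ dz + (-4*x) dz ∧ dx + (-z) dx ∧ dy; curl F = (x - y - 1, -4*x, -z)

d omega = sum_{i<j} (∂f_j/∂x_i - ∂f_i/∂x_j) dx_i ∧ dx_j. Under the identification (dy ∧ dz, dz ∧ dx, dx ∧ dy) ↔ (e_x, e_y, e_z), the coefficients are exactly the components of curl F. Compute:
  ∂R/∂y - ∂Q/∂z = (-1) - (-x + y) = x - y - 1
  ∂P/∂z - ∂R/∂x = (0) - (4*x) = -4*x
  ∂Q/∂x - ∂P/∂y = (-z) - (0) = -z.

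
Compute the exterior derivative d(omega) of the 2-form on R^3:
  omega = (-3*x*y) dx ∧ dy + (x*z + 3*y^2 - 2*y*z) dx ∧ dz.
d(omega) = (-6*y + 2*z) dx ∧ dy ∧ dz

For a 2-form omega = sum_{i<j} g_{ij} dx_i ∧ dx_j, the exterior derivative is
  d(omega) = sum_{i<j} d(g_{ij}) ∧ dx_i ∧ dx_j = sum_{i<j, k} (∂g_{ij}/∂x_k) dx_k ∧ dx_i ∧ dx_j.
Expand each term, using dx_k ∧ dx_i ∧ dx_j = sgn(permutation) dx_{(a)} ∧ dx_{(b)} ∧ dx_{(c)} with (a < b < c) sorted:
  d(x*z + 3*y^2 - 2*y*z) includes (∂/∂y)(x*z + 3*y^2 - 2*y*z) dy = (6*y - 2*z) dy, which multiplied by dx ∧ dz gives (-6*y + 2*z) dx ∧ dy ∧ dz
Collecting like 3-forms: d(omega) = (-6*y + 2*z) dx ∧ dy ∧ dz.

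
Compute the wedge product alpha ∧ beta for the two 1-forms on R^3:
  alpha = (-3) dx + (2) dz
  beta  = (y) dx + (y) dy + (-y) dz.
alpha ∧ beta = (-3*y) dx ∧ dy + (y) dx ∧ dz + (-2*y) dy ∧ dz

Distribute the wedge, using dx_i ∧ dx_j = -dx_j ∧ dx_i and dx_i ∧ dx_i = 0. For each pair (i, j) with i < j, the coefficient of dx_i ∧ dx_j in alpha ∧ beta is (alpha_i * beta_j - alpha_j * beta_i). Collecting: alpha ∧ beta = (-3*y) dx ∧ dy + (y) dx ∧ dz + (-2*y) dy ∧ dz.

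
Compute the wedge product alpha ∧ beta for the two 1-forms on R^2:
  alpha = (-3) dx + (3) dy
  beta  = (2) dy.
alpha ∧ beta = (-6) dx ∧ dy

Distribute the wedge, using dx_i ∧ dx_j = -dx_j ∧ dx_i and dx_i ∧ dx_i = 0. For each pair (i, j) with i < j, the coefficient of dx_i ∧ dx_j in alpha ∧ beta is (alpha_i * beta_j - alpha_j * beta_i). Collecting: alpha ∧ beta = (-6) dx ∧ dy.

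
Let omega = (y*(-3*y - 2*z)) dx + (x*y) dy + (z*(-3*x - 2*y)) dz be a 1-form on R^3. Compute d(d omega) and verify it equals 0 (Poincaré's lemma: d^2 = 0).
d(d omega) = 0

Step 1: d omega = sum_{i<j} (∂f_j/∂x_i - ∂f_i/∂x_j) dx_i ∧ dx_j:
  coeff of dx ∧ dy: 7*y + 2*z
  coeff of dx ∧ dz: 2*y - 3*z
  coeff of dy ∧ dz: -2*z
Step 2: Apply d again to each 2-form coefficient. The only possible 3-form in R^3 is dx ∧ dy ∧ dz, with coefficient
  ∂(coeff of dy∧dz)/∂x - ∂(coeff of dx∧dz)/∂y + ∂(coeff of dx∧dy)/∂z
  = ∂/∂x (-2*z) - ∂/∂y (2*y - 3*z) + ∂/∂z (7*y + 2*z).
Each of these terms simplifies to sums of mixed partials that cancel in pairs. The result is 0 (by equality of mixed partials for smooth functions — Schwarz / Clairaut).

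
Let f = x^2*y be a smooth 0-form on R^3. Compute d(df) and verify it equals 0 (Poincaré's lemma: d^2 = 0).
d(df) = 0

Step 1: df = sum_i (∂f/∂x_i) dx_i = (2*x*y) dx + (x^2) dy + (0) dz.
Step 2: Apply d again. Using the 1-form formula, the coefficient of dx ∧ dy in d(df) is ∂^2 f/∂x ∂y - ∂^2 f/∂y ∂x = (2*x) - (2*x) = 0 (equality of mixed partials for smooth f).
Similarly for dx ∧ dz and dy ∧ dz — all coefficients vanish. So d(df) = 0.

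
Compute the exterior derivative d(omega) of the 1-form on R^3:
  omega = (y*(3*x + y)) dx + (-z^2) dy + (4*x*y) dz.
d(omega) = (-3*x - 2*y) dx ∧ dy + (4*y) dx ∧ dz + (4*x + 2*z) dy ∧ dz

For a 1-form omega = sum_i f_i dx_i, the exterior derivative is
  d(omega) = sum_{i < j} (∂f_j/∂x_i - ∂f_i/∂x_j) dx_i ∧ dx_j.
  coefficient of dx ∧ dy: ∂f_2/∂x - ∂f_1/∂y = ∂(-z^2)/∂x - ∂(y*(3*x + y))/∂y = -3*x - 2*y
  coefficient of dx ∧ dz: ∂f_3/∂x - ∂f_1/∂z = ∂(4*x*y)/∂x - ∂(y*(3*x + y))/∂z = 4*y
  coefficient of dy ∧ dz: ∂f_3/∂y - ∂f_2/∂z = ∂(4*x*y)/∂y - ∂(-z^2)/∂z = 4*x + 2*z
Assembling: d(omega) = (-3*x - 2*y) dx ∧ dy + (4*y) dx ∧ dz + (4*x + 2*z) dy ∧ dz.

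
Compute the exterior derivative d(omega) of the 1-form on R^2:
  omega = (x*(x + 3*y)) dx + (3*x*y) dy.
d(omega) = (-3*x + 3*y) dx ∧ dy

For a 1-form omega = sum_i f_i dx_i, the exterior derivative is
  d(omega) = sum_{i < j} (∂f_j/∂x_i - ∂f_i/∂x_j) dx_i ∧ dx_j.
  coefficient of dx ∧ dy: ∂f_2/∂x - ∂f_1/∂y = ∂(3*x*y)/∂x - ∂(x*(x + 3*y))/∂y = -3*x + 3*y
Assembling: d(omega) = (-3*x + 3*y) dx ∧ dy.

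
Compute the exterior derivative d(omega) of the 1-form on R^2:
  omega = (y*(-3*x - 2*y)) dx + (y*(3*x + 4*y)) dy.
d(omega) = (3*x + 7*y) dx ∧ dy

For a 1-form omega = sum_i f_i dx_i, the exterior derivative is
  d(omega) = sum_{i < j} (∂f_j/∂x_i - ∂f_i/∂x_j) dx_i ∧ dx_j.
  coefficient of dx ∧ dy: ∂f_2/∂x - ∂f_1/∂y = ∂(y*(3*x + 4*y))/∂x - ∂(y*(-3*x - 2*y))/∂y = 3*x + 7*y
Assembling: d(omega) = (3*x + 7*y) dx ∧ dy.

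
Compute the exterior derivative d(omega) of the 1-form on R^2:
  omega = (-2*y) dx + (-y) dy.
d(omega) = (2) dx ∧ dy

For a 1-form omega = sum_i f_i dx_i, the exterior derivative is
  d(omega) = sum_{i < j} (∂f_j/∂x_i - ∂f_i/∂x_j) dx_i ∧ dx_j.
  coefficient of dx ∧ dy: ∂f_2/∂x - ∂f_1/∂y = ∂(-y)/∂x - ∂(-2*y)/∂y = 2
Assembling: d(omega) = (2) dx ∧ dy.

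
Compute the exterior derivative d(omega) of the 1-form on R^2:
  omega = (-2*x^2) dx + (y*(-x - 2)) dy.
d(omega) = (-y) dx ∧ dy

For a 1-form omega = sum_i f_i dx_i, the exterior derivative is
  d(omega) = sum_{i < j} (∂f_j/∂x_i - ∂f_i/∂x_j) dx_i ∧ dx_j.
  coefficient of dx ∧ dy: ∂f_2/∂x - ∂f_1/∂y = ∂(y*(-x - 2))/∂x - ∂(-2*x^2)/∂y = -y
Assembling: d(omega) = (-y) dx ∧ dy.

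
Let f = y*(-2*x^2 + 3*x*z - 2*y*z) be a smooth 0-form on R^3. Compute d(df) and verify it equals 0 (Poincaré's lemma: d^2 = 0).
d(df) = 0

Step 1: df = sum_i (∂f/∂x_i) dx_i = (y*(-4*x + 3*z)) dx + (-2*x^2 + 3*x*z - 4*y*z) dy + (y*(3*x - 2*y)) dz.
Step 2: Apply d again. Using the 1-form formula, the coefficient of dx ∧ dy in d(df) is ∂^2 f/∂x ∂y - ∂^2 f/∂y ∂x = (-4*x + 3*z) - (-4*x + 3*z) = 0 (equality of mixed partials for smooth f).
Similarly for dx ∧ dz and dy ∧ dz — all coefficients vanish. So d(df) = 0.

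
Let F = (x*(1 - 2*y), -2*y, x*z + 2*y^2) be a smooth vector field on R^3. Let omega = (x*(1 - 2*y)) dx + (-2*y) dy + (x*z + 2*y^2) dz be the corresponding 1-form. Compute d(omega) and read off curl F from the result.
d(omega) = (4*y) dy ∧ dz + (-z) dz ∧ dx + (2*x) dx ∧ dy; curl F = (4*y, -z, 2*x)

d omega = sum_{i<j} (∂f_j/∂x_i - ∂f_i/∂x_j) dx_i ∧ dx_j. Under the identification (dy ∧ dz, dz ∧ dx, dx ∧ dy) ↔ (e_x, e_y, e_z), the coefficients are exactly the components of curl F. Compute:
  ∂R/∂y - ∂Q/∂z = (4*y) - (0) = 4*y
  ∂P/∂z - ∂R/∂x = (0) - (z) = -z
  ∂Q/∂x - ∂P/∂y = (0) - (-2*x) = 2*x.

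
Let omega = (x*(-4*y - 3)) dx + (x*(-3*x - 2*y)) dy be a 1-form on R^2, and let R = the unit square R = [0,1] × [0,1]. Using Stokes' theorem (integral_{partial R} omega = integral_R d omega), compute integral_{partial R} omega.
integral_(partial R) omega = -2

Stokes: integral_partial_R omega = integral_R d omega with d omega = (∂Q/∂x - ∂P/∂y) dx ∧ dy.
  ∂Q/∂x = -6*x - 2*y
  ∂P/∂y = -4*x
  integrand = ∂Q/∂x - ∂P/∂y = -2*x - 2*y.
Integrating over R: integral_0^1 integral_0^1 (-2*x - 2*y) dx dy = -2.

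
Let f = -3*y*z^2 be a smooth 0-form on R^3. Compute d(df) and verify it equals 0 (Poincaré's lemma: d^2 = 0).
d(df) = 0

Step 1: df = sum_i (∂f/∂x_i) dx_i = (0) dx + (-3*z^2) dy + (-6*y*z) dz.
Step 2: Apply d again. Using the 1-form formula, the coefficient of dx ∧ dy in d(df) is ∂^2 f/∂x ∂y - ∂^2 f/∂y ∂x = (0) - (0) = 0 (equality of mixed partials for smooth f).
Similarly for dx ∧ dz and dy ∧ dz — all coefficients vanish. So d(df) = 0.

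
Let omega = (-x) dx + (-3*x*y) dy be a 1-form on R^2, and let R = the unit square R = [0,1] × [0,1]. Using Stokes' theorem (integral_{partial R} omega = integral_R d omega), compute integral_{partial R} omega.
integral_(partial R) omega = -3/2

Stokes: integral_partial_R omega = integral_R d omega with d omega = (∂Q/∂x - ∂P/∂y) dx ∧ dy.
  ∂Q/∂x = -3*y
  ∂P/∂y = 0
  integrand = ∂Q/∂x - ∂P/∂y = -3*y.
Integrating over R: integral_0^1 integral_0^1 (-3*y) dx dy = -3/2.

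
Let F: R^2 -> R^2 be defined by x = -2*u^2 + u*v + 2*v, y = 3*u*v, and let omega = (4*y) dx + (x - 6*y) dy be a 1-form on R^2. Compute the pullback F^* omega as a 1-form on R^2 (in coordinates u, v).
F^* omega = (3*v*(-18*u^2 - 13*u*v + 2*v)) du + (3*u*(-2*u^2 - 13*u*v + 10*v)) dv

Using F^*(f dg) = (f ∘ F) d(g ∘ F), substitute each coordinate x_i by F_i(u, v) in f_i, and replace dx_i by d F_i = (∂F_i/∂u) du + (∂F_i/∂v) dv.
  For the x component: f_1(F) = 12*u*v; d F_1 = (-4*u + v) du + (u + 2) dv
  For the y component: f_2(F) = -2*u^2 - 17*u*v + 2*v; d F_2 = (3*v) du + (3*u) dv
Combining and collecting du, dv coefficients:
  coeff of du: 3*v*(-18*u^2 - 13*u*v + 2*v)
  coeff of dv: 3*u*(-2*u^2 - 13*u*v + 10*v)
F^* omega = (3*v*(-18*u^2 - 13*u*v + 2*v)) du + (3*u*(-2*u^2 - 13*u*v + 10*v)) dv.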